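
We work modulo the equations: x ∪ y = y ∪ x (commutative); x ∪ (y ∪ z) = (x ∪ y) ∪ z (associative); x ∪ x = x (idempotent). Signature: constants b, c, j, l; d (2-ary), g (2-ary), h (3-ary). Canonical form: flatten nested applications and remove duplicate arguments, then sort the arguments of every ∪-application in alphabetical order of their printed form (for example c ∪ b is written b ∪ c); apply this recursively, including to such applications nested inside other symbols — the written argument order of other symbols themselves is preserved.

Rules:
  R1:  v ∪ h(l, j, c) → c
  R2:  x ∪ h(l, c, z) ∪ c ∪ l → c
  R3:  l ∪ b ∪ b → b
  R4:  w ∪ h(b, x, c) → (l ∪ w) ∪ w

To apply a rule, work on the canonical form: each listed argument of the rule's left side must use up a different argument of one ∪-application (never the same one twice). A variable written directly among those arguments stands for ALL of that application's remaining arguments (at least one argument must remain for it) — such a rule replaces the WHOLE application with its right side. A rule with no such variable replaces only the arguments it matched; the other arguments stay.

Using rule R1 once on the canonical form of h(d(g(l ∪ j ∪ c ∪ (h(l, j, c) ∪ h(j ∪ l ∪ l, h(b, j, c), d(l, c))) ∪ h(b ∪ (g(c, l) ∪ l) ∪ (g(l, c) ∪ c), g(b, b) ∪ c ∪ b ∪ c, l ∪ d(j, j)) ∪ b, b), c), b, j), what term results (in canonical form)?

Answer: h(d(g(c, b), c), b, j)

Derivation:
Canonical form:  h(d(g(b ∪ c ∪ h(b ∪ c ∪ g(c, l) ∪ g(l, c) ∪ l, b ∪ c ∪ g(b, b), d(j, j) ∪ l) ∪ h(j ∪ l, h(b, j, c), d(l, c)) ∪ h(l, j, c) ∪ j ∪ l, b), c), b, j)
Apply R1:  consuming h(l, j, c);  v := b ∪ c ∪ h(b ∪ c ∪ g(c, l) ∪ g(l, c) ∪ l, b ∪ c ∪ g(b, b), d(j, j) ∪ l) ∪ h(j ∪ l, h(b, j, c), d(l, c)) ∪ j ∪ l
The variable takes the whole remainder — replace the entire application.
Giving:  h(d(g(c, b), c), b, j)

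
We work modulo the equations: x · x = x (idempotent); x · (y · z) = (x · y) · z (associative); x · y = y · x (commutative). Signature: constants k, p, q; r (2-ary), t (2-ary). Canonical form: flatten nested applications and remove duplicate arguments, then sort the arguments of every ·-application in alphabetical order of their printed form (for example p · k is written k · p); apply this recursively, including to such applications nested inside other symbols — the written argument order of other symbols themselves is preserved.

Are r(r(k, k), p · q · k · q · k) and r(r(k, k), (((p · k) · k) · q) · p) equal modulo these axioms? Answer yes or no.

Left:  r(r(k, k), p · q · k · q · k)
  Descend into:  p · q · k · q · k
  Idempotence:  drop duplicate q, k
  Order the arguments:  k · p · q
  Reassemble:  r(r(k, k), k · p · q)
Right:  r(r(k, k), (((p · k) · k) · q) · p)
  Focus inside:  (((p · k) · k) · q) · p
  Flatten:  p · k · k · q · p
  Idempotence:  drop duplicate k, p
  Sort:  k · p · q
  Reassemble:  r(r(k, k), k · p · q)

Answer: yes — both canonical forms are r(r(k, k), k · p · q)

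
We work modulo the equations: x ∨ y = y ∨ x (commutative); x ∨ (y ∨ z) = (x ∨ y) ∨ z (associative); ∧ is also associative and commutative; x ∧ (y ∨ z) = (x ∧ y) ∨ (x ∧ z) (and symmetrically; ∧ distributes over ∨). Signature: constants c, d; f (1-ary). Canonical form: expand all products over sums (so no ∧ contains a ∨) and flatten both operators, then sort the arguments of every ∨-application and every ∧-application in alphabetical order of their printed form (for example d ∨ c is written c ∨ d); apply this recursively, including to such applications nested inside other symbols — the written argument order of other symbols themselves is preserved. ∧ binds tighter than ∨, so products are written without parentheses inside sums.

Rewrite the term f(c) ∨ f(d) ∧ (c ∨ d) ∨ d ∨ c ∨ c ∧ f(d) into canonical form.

Distribute:  f(c) ∨ c ∧ f(d) ∨ d ∧ f(d) ∨ d ∨ c ∨ c ∧ f(d)
Sort arguments:  c ∨ c ∧ f(d) ∨ c ∧ f(d) ∨ d ∨ d ∧ f(d) ∨ f(c)

Answer: c ∨ c ∧ f(d) ∨ c ∧ f(d) ∨ d ∨ d ∧ f(d) ∨ f(c)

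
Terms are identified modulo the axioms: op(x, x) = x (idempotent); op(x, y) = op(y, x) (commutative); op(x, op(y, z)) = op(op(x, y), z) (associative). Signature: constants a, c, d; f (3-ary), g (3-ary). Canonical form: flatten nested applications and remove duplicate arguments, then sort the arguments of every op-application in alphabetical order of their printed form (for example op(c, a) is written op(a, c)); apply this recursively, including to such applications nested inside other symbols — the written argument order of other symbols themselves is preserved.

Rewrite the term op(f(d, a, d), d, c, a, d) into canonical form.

Answer: op(a, c, d, f(d, a, d))

Derivation:
Drop duplicates:  drop duplicate d
Sort:  op(a, c, d, f(d, a, d))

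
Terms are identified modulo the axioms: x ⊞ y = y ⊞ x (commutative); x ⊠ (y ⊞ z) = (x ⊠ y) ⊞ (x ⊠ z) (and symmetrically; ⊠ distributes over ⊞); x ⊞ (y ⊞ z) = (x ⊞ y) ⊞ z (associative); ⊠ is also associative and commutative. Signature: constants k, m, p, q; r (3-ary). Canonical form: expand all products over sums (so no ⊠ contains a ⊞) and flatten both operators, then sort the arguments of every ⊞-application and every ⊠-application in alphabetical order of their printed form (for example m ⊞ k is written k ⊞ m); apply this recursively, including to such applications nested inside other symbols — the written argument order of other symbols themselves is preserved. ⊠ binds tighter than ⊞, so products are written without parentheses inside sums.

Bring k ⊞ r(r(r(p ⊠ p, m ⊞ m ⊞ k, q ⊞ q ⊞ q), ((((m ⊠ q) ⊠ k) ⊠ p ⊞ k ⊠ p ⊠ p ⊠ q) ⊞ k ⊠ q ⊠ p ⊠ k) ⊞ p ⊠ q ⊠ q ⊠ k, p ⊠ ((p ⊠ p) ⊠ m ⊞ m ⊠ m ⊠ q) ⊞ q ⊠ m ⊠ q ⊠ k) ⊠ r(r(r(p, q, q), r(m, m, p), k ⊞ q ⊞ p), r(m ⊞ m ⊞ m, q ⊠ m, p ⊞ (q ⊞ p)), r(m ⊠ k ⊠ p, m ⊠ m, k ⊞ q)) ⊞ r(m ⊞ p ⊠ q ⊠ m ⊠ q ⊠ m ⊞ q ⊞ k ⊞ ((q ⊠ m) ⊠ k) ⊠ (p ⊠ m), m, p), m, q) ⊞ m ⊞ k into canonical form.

Answer: k ⊞ k ⊞ m ⊞ r(r(k ⊞ k ⊠ m ⊠ m ⊠ p ⊠ q ⊞ m ⊞ m ⊠ m ⊠ p ⊠ q ⊠ q ⊞ q, m, p) ⊞ r(r(p ⊠ p, k ⊞ m ⊞ m, q ⊞ q ⊞ q), k ⊠ k ⊠ p ⊠ q ⊞ k ⊠ m ⊠ p ⊠ q ⊞ k ⊠ p ⊠ p ⊠ q ⊞ k ⊠ p ⊠ q ⊠ q, k ⊠ m ⊠ q ⊠ q ⊞ m ⊠ m ⊠ p ⊠ q ⊞ m ⊠ p ⊠ p ⊠ p) ⊠ r(r(r(p, q, q), r(m, m, p), k ⊞ p ⊞ q), r(m ⊞ m ⊞ m, m ⊠ q, p ⊞ p ⊞ q), r(k ⊠ m ⊠ p, m ⊠ m, k ⊞ q)), m, q)

Derivation:
Expand products over sums:  k ⊞ r(r(k ⊞ k ⊠ m ⊠ m ⊠ p ⊠ q ⊞ m ⊞ m ⊠ m ⊠ p ⊠ q ⊠ q ⊞ q, m, p) ⊞ r(r(p ⊠ p, k ⊞ m ⊞ m, q ⊞ q ⊞ q), k ⊠ k ⊠ p ⊠ q ⊞ k ⊠ m ⊠ p ⊠ q ⊞ k ⊠ p ⊠ p ⊠ q ⊞ k ⊠ p ⊠ q ⊠ q, k ⊠ m ⊠ q ⊠ q ⊞ m ⊠ m ⊠ p ⊠ q ⊞ m ⊠ p ⊠ p ⊠ p) ⊠ r(r(r(p, q, q), r(m, m, p), k ⊞ p ⊞ q), r(m ⊞ m ⊞ m, m ⊠ q, p ⊞ p ⊞ q), r(k ⊠ m ⊠ p, m ⊠ m, k ⊞ q)), m, q) ⊞ m ⊞ k
Order the arguments:  k ⊞ k ⊞ m ⊞ r(r(k ⊞ k ⊠ m ⊠ m ⊠ p ⊠ q ⊞ m ⊞ m ⊠ m ⊠ p ⊠ q ⊠ q ⊞ q, m, p) ⊞ r(r(p ⊠ p, k ⊞ m ⊞ m, q ⊞ q ⊞ q), k ⊠ k ⊠ p ⊠ q ⊞ k ⊠ m ⊠ p ⊠ q ⊞ k ⊠ p ⊠ p ⊠ q ⊞ k ⊠ p ⊠ q ⊠ q, k ⊠ m ⊠ q ⊠ q ⊞ m ⊠ m ⊠ p ⊠ q ⊞ m ⊠ p ⊠ p ⊠ p) ⊠ r(r(r(p, q, q), r(m, m, p), k ⊞ p ⊞ q), r(m ⊞ m ⊞ m, m ⊠ q, p ⊞ p ⊞ q), r(k ⊠ m ⊠ p, m ⊠ m, k ⊞ q)), m, q)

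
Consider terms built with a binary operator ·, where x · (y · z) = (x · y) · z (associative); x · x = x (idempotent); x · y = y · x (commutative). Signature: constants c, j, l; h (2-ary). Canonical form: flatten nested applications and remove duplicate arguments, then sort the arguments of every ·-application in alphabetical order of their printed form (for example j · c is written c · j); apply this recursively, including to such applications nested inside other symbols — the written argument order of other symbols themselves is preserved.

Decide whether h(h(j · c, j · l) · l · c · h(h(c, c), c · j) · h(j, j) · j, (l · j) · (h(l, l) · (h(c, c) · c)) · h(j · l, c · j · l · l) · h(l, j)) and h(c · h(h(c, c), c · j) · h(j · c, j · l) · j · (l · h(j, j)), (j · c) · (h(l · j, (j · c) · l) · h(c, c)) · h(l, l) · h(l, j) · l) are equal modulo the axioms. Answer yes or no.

Left:  h(h(j · c, j · l) · l · c · h(h(c, c), c · j) · h(j, j) · j, (l · j) · (h(l, l) · (h(c, c) · c)) · h(j · l, c · j · l · l) · h(l, j))
  Focus inside:  (l · j) · (h(l, l) · (h(c, c) · c)) · h(j · l, c · j · l · l) · h(l, j)
  Merge nested applications:  l · j · h(l, l) · h(c, c) · c · h(j · l, c · j · l · l) · h(l, j)
  Inside:  h(j · l, c · j · l · l)  →  h(j · l, c · j · l)
  Sort:  c · h(c, c) · h(j · l, c · j · l) · h(l, j) · h(l, l) · j · l
  Put back:  h(c · h(c · j, j · l) · h(h(c, c), c · j) · h(j, j) · j · l, c · h(c, c) · h(j · l, c · j · l) · h(l, j) · h(l, l) · j · l)
Right:  h(c · h(h(c, c), c · j) · h(j · c, j · l) · j · (l · h(j, j)), (j · c) · (h(l · j, (j · c) · l) · h(c, c)) · h(l, l) · h(l, j) · l)
  Work inside:  (j · c) · (h(l · j, (j · c) · l) · h(c, c)) · h(l, l) · h(l, j) · l
  Merge nested applications:  j · c · h(l · j, (j · c) · l) · h(c, c) · h(l, l) · h(l, j) · l
  Inside:  h(l · j, (j · c) · l)  →  h(j · l, c · j · l)
  Sort arguments:  c · h(c, c) · h(j · l, c · j · l) · h(l, j) · h(l, l) · j · l
  Put back:  h(c · h(c · j, j · l) · h(h(c, c), c · j) · h(j, j) · j · l, c · h(c, c) · h(j · l, c · j · l) · h(l, j) · h(l, l) · j · l)

Answer: yes — both canonical forms are h(c · h(c · j, j · l) · h(h(c, c), c · j) · h(j, j) · j · l, c · h(c, c) · h(j · l, c · j · l) · h(l, j) · h(l, l) · j · l)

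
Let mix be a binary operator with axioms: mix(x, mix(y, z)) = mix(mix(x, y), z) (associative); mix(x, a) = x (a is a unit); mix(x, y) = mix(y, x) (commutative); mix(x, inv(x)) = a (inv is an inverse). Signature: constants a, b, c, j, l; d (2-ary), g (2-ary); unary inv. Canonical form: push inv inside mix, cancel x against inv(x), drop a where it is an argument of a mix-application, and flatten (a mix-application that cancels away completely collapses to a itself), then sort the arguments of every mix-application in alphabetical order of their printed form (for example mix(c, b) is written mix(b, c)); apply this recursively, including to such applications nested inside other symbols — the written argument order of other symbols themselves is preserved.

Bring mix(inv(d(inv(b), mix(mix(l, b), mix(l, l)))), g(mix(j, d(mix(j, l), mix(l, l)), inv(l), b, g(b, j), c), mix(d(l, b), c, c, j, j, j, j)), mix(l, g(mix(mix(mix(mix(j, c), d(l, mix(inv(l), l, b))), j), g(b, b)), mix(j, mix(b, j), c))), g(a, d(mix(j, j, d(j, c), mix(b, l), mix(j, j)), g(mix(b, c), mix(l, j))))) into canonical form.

Answer: mix(g(a, d(mix(b, d(j, c), j, j, j, j, l), g(mix(b, c), mix(j, l)))), g(mix(b, c, d(mix(j, l), mix(l, l)), g(b, j), inv(l), j), mix(c, c, d(l, b), j, j, j, j)), g(mix(c, d(l, b), g(b, b), j, j), mix(b, c, j, j)), inv(d(inv(b), mix(b, l, l, l))), l)

Derivation:
Collect terms:  mix(inv(d(inv(b), mix(b, l, l, l))), g(mix(b, c, d(mix(j, l), mix(l, l)), g(b, j), inv(l), j), mix(c, c, d(l, b), j, j, j, j)), l, g(mix(c, d(l, b), g(b, b), j, j), mix(b, c, j, j)), g(a, d(mix(b, d(j, c), j, j, j, j, l), g(mix(b, c), mix(j, l)))))
Sort:  mix(g(a, d(mix(b, d(j, c), j, j, j, j, l), g(mix(b, c), mix(j, l)))), g(mix(b, c, d(mix(j, l), mix(l, l)), g(b, j), inv(l), j), mix(c, c, d(l, b), j, j, j, j)), g(mix(c, d(l, b), g(b, b), j, j), mix(b, c, j, j)), inv(d(inv(b), mix(b, l, l, l))), l)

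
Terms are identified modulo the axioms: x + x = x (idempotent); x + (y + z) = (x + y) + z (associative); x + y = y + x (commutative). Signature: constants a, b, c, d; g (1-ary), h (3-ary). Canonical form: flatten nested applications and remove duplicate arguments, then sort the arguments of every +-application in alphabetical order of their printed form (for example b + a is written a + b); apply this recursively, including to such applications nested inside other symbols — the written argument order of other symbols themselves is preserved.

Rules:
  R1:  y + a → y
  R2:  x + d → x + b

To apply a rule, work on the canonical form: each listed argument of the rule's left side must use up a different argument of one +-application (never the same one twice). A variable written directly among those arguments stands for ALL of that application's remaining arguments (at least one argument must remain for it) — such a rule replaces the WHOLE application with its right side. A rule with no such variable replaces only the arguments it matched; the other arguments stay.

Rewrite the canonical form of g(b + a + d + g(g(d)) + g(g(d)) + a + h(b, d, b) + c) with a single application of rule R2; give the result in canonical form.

Answer: g(a + b + c + g(g(d)) + h(b, d, b))

Derivation:
Canonical form:  g(a + b + c + d + g(g(d)) + h(b, d, b))
Match R2:  consume d;  x := a + b + c + g(g(d)) + h(b, d, b)
The variable takes the whole remainder — replace the entire application.
New term:  g(a + b + c + g(g(d)) + h(b, d, b))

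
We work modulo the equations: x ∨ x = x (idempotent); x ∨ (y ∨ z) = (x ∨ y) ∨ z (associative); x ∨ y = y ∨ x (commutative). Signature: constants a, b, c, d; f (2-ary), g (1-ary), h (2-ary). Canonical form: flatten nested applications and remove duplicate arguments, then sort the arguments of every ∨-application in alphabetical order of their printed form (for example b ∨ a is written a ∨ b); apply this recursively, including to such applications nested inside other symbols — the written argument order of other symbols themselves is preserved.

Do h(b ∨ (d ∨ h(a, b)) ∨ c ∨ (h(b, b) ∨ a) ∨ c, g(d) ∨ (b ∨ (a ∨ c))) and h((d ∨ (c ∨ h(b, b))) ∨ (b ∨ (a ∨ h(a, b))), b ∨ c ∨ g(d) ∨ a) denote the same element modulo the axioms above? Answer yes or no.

Left:  h(b ∨ (d ∨ h(a, b)) ∨ c ∨ (h(b, b) ∨ a) ∨ c, g(d) ∨ (b ∨ (a ∨ c)))
  Work inside:  b ∨ (d ∨ h(a, b)) ∨ c ∨ (h(b, b) ∨ a) ∨ c
  Merge nested applications:  b ∨ d ∨ h(a, b) ∨ c ∨ h(b, b) ∨ a ∨ c
  Deduplicate:  drop duplicate c
  Sort:  a ∨ b ∨ c ∨ d ∨ h(a, b) ∨ h(b, b)
  Put back:  h(a ∨ b ∨ c ∨ d ∨ h(a, b) ∨ h(b, b), a ∨ b ∨ c ∨ g(d))
Right:  h((d ∨ (c ∨ h(b, b))) ∨ (b ∨ (a ∨ h(a, b))), b ∨ c ∨ g(d) ∨ a)
  Descend into:  (d ∨ (c ∨ h(b, b))) ∨ (b ∨ (a ∨ h(a, b)))
  Flatten:  d ∨ c ∨ h(b, b) ∨ b ∨ a ∨ h(a, b)
  Sort arguments:  a ∨ b ∨ c ∨ d ∨ h(a, b) ∨ h(b, b)
  Rebuild:  h(a ∨ b ∨ c ∨ d ∨ h(a, b) ∨ h(b, b), a ∨ b ∨ c ∨ g(d))

Answer: yes — both canonical forms are h(a ∨ b ∨ c ∨ d ∨ h(a, b) ∨ h(b, b), a ∨ b ∨ c ∨ g(d))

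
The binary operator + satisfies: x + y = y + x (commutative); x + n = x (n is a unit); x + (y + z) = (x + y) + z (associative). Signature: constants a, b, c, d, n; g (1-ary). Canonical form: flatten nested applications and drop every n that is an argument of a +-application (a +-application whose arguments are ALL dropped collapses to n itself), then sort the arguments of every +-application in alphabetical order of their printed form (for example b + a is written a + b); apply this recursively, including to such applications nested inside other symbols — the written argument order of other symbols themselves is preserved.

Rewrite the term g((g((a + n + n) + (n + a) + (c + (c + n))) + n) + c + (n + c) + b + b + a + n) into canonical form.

Answer: g(a + b + b + c + c + g(a + a + c + c))

Derivation:
Focus inside:  (g((a + n + n) + (n + a) + (c + (c + n))) + n) + c + (n + c) + b + b + a + n
Flatten:  g((a + n + n) + (n + a) + (c + (c + n))) + n + c + n + c + b + b + a + n
Simplify inside:  g((a + n + n) + (n + a) + (c + (c + n)))  →  g(a + a + c + c)
Unit:  drop n (×3)
Order the arguments:  a + b + b + c + c + g(a + a + c + c)
Reassemble:  g(a + b + b + c + c + g(a + a + c + c))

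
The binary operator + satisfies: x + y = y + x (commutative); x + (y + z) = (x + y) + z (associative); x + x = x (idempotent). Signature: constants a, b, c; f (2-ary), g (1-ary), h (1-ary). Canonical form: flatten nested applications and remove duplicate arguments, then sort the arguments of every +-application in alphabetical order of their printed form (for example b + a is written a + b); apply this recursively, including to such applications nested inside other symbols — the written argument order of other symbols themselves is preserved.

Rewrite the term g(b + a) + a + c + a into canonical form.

Answer: a + c + g(a + b)

Derivation:
Inside:  g(b + a)  →  g(a + b)
Deduplicate:  drop duplicate a
Order the arguments:  a + c + g(a + b)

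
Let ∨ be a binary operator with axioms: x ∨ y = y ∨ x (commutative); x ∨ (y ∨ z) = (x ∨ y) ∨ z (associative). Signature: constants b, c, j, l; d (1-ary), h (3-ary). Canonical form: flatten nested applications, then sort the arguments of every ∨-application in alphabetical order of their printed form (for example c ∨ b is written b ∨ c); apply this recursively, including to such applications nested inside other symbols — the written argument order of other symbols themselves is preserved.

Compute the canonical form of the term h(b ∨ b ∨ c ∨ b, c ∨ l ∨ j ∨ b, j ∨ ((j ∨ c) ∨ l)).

Work inside:  j ∨ ((j ∨ c) ∨ l)
Merge nested applications:  j ∨ j ∨ c ∨ l
Sort:  c ∨ j ∨ j ∨ l
Reassemble:  h(b ∨ b ∨ b ∨ c, b ∨ c ∨ j ∨ l, c ∨ j ∨ j ∨ l)

Answer: h(b ∨ b ∨ b ∨ c, b ∨ c ∨ j ∨ l, c ∨ j ∨ j ∨ l)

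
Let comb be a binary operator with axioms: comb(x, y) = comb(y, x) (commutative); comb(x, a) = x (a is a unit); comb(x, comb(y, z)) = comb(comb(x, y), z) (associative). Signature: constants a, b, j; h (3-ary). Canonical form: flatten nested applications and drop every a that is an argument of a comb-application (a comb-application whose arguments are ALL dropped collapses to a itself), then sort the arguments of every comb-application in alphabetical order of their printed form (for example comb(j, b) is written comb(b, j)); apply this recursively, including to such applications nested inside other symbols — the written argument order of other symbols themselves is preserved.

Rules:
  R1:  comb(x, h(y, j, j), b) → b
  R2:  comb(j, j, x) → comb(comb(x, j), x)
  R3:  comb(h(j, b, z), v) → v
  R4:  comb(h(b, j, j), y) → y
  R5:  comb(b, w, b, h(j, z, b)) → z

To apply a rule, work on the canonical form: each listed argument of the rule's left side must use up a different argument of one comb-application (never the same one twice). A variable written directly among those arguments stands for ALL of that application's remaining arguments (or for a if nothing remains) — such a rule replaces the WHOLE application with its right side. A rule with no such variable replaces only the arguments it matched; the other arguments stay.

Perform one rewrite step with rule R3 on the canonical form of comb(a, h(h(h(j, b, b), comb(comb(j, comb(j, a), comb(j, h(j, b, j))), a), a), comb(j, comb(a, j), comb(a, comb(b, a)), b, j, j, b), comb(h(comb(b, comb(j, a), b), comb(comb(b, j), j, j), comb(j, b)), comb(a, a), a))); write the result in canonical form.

Answer: h(h(h(j, b, b), comb(j, j, j), a), comb(b, b, b, j, j, j, j), h(comb(b, b, j), comb(b, j, j, j), comb(b, j)))

Derivation:
Canonical form:  h(h(h(j, b, b), comb(h(j, b, j), j, j, j), a), comb(b, b, b, j, j, j, j), h(comb(b, b, j), comb(b, j, j, j), comb(b, j)))
Apply R3:  consuming h(j, b, j);  v := comb(j, j, j), z := j
The variable takes the whole remainder — replace the entire application.
New term:  h(h(h(j, b, b), comb(j, j, j), a), comb(b, b, b, j, j, j, j), h(comb(b, b, j), comb(b, j, j, j), comb(b, j)))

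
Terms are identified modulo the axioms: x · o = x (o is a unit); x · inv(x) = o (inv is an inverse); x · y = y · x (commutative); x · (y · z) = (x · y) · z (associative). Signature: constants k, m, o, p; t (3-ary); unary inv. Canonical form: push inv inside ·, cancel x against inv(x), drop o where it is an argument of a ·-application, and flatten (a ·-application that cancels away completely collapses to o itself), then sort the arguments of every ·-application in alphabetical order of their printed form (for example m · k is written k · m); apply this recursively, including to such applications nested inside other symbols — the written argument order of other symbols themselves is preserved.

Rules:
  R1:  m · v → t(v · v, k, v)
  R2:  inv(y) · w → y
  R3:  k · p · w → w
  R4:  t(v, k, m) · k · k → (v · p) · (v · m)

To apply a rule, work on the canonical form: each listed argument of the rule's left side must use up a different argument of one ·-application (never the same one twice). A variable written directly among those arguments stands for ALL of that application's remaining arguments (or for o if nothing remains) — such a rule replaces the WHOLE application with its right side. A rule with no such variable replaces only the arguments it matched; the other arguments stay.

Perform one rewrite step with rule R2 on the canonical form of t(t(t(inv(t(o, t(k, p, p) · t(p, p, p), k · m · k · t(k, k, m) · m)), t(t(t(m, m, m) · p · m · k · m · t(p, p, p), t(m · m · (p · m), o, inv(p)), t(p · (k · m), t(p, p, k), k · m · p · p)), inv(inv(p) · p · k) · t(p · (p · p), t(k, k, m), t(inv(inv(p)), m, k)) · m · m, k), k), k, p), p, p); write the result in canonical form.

Canonical form:  t(t(t(inv(t(o, t(k, p, p) · t(p, p, p), k · k · m · m · t(k, k, m))), t(t(k · m · m · p · t(m, m, m) · t(p, p, p), t(m · m · m · p, o, inv(p)), t(k · m · p, t(p, p, k), k · m · p · p)), inv(k) · m · m · t(p · p · p, t(k, k, m), t(p, m, k)), k), k), k, p), p, p)
Apply R2:  consuming inv(k);  w := m · m · t(p · p · p, t(k, k, m), t(p, m, k)), y := k
The extension variable absorbs all remaining arguments, so the whole application is rewritten.
New term:  t(t(t(inv(t(o, t(k, p, p) · t(p, p, p), k · k · m · m · t(k, k, m))), t(t(k · m · m · p · t(m, m, m) · t(p, p, p), t(m · m · m · p, o, inv(p)), t(k · m · p, t(p, p, k), k · m · p · p)), k, k), k), k, p), p, p)

Answer: t(t(t(inv(t(o, t(k, p, p) · t(p, p, p), k · k · m · m · t(k, k, m))), t(t(k · m · m · p · t(m, m, m) · t(p, p, p), t(m · m · m · p, o, inv(p)), t(k · m · p, t(p, p, k), k · m · p · p)), k, k), k), k, p), p, p)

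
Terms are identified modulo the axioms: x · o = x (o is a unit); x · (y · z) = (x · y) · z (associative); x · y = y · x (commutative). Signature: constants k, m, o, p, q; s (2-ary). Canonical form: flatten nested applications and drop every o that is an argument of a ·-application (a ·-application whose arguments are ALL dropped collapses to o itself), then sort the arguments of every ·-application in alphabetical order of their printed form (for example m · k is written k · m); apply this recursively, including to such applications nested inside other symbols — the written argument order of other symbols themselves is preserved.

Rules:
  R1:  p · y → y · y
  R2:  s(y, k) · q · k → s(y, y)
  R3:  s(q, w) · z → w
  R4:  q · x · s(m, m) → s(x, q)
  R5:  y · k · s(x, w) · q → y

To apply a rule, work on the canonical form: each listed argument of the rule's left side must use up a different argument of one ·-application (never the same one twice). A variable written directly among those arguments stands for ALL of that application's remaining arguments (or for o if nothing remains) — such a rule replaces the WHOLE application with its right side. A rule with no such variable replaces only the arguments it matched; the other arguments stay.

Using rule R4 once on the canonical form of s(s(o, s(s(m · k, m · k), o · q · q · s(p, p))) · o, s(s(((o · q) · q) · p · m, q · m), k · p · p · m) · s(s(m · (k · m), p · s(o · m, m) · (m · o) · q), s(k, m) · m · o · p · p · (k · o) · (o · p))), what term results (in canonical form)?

Answer: s(s(o, s(s(k · m, k · m), q · q · s(p, p))), s(s(k · m · m, s(m · p, q)), k · m · p · p · p · s(k, m)) · s(s(m · p · q · q, m · q), k · m · p · p))

Derivation:
Canonical form:  s(s(o, s(s(k · m, k · m), q · q · s(p, p))), s(s(k · m · m, m · p · q · s(m, m)), k · m · p · p · p · s(k, m)) · s(s(m · p · q · q, m · q), k · m · p · p))
Apply R4:  consuming q, s(m, m);  x := m · p
The extension variable absorbs all remaining arguments, so the whole application is rewritten.
New term:  s(s(o, s(s(k · m, k · m), q · q · s(p, p))), s(s(k · m · m, s(m · p, q)), k · m · p · p · p · s(k, m)) · s(s(m · p · q · q, m · q), k · m · p · p))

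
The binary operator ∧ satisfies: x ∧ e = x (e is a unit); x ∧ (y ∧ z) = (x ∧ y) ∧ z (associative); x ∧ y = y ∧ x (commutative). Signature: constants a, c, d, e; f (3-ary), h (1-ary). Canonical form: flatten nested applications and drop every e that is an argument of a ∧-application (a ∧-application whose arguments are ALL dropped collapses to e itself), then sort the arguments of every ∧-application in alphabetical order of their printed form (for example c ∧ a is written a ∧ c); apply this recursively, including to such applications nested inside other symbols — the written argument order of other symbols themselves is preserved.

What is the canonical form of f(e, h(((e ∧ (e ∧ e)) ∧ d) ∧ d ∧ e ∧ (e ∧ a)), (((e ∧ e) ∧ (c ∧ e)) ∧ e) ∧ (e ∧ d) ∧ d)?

Focus inside:  (((e ∧ e) ∧ (c ∧ e)) ∧ e) ∧ (e ∧ d) ∧ d
Merge nested applications:  e ∧ e ∧ c ∧ e ∧ e ∧ e ∧ d ∧ d
Unit:  drop e (×5)
Order the arguments:  c ∧ d ∧ d
Reassemble:  f(e, h(a ∧ d ∧ d), c ∧ d ∧ d)

Answer: f(e, h(a ∧ d ∧ d), c ∧ d ∧ d)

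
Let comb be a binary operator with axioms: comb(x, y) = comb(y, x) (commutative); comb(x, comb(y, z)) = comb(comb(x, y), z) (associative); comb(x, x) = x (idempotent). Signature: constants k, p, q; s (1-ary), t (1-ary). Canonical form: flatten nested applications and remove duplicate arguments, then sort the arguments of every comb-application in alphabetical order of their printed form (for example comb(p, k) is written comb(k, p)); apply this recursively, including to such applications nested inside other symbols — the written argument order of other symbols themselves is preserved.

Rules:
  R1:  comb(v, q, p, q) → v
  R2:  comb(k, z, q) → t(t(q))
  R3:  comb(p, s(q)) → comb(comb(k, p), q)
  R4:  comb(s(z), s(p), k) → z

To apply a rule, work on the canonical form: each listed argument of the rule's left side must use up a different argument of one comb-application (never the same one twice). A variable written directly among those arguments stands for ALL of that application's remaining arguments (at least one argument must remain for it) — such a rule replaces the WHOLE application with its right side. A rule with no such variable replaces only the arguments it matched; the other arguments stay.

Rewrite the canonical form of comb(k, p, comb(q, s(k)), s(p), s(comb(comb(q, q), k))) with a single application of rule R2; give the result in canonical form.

Answer: t(t(q))

Derivation:
Canonical form:  comb(k, p, q, s(comb(k, q)), s(k), s(p))
R2 matches:  uses k, q;  z := comb(p, s(comb(k, q)), s(k), s(p))
The variable takes the whole remainder — replace the entire application.
New term:  t(t(q))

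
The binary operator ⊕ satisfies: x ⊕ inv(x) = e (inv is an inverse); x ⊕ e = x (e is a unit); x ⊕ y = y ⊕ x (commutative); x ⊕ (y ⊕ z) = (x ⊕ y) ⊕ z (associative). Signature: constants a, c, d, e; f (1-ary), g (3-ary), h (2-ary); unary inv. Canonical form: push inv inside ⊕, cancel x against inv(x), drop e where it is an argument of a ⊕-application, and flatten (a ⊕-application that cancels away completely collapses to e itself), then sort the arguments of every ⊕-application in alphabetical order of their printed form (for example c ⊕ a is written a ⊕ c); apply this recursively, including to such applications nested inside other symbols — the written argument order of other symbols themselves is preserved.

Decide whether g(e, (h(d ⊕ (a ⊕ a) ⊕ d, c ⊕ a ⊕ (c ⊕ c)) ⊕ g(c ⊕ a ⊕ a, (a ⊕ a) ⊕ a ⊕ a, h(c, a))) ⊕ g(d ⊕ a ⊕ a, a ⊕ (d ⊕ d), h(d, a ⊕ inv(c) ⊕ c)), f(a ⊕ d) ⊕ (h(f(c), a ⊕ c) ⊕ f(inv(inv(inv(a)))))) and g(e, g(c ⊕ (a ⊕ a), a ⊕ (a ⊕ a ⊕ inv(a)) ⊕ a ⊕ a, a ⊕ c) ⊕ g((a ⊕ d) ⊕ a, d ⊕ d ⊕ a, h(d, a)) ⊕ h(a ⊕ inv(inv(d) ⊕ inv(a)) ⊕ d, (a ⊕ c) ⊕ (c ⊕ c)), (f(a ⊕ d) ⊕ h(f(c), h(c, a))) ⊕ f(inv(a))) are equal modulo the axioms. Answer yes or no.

Left:  g(e, (h(d ⊕ (a ⊕ a) ⊕ d, c ⊕ a ⊕ (c ⊕ c)) ⊕ g(c ⊕ a ⊕ a, (a ⊕ a) ⊕ a ⊕ a, h(c, a))) ⊕ g(d ⊕ a ⊕ a, a ⊕ (d ⊕ d), h(d, a ⊕ inv(c) ⊕ c)), f(a ⊕ d) ⊕ (h(f(c), a ⊕ c) ⊕ f(inv(inv(inv(a))))))
  Work inside:  (h(d ⊕ (a ⊕ a) ⊕ d, c ⊕ a ⊕ (c ⊕ c)) ⊕ g(c ⊕ a ⊕ a, (a ⊕ a) ⊕ a ⊕ a, h(c, a))) ⊕ g(d ⊕ a ⊕ a, a ⊕ (d ⊕ d), h(d, a ⊕ inv(c) ⊕ c))
  Collect terms:  h(a ⊕ a ⊕ d ⊕ d, a ⊕ c ⊕ c ⊕ c) ⊕ g(a ⊕ a ⊕ c, a ⊕ a ⊕ a ⊕ a, h(c, a)) ⊕ g(a ⊕ a ⊕ d, a ⊕ d ⊕ d, h(d, a))
  Order the arguments:  g(a ⊕ a ⊕ c, a ⊕ a ⊕ a ⊕ a, h(c, a)) ⊕ g(a ⊕ a ⊕ d, a ⊕ d ⊕ d, h(d, a)) ⊕ h(a ⊕ a ⊕ d ⊕ d, a ⊕ c ⊕ c ⊕ c)
  Put back:  g(e, g(a ⊕ a ⊕ c, a ⊕ a ⊕ a ⊕ a, h(c, a)) ⊕ g(a ⊕ a ⊕ d, a ⊕ d ⊕ d, h(d, a)) ⊕ h(a ⊕ a ⊕ d ⊕ d, a ⊕ c ⊕ c ⊕ c), f(a ⊕ d) ⊕ f(inv(a)) ⊕ h(f(c), a ⊕ c))
Right:  g(e, g(c ⊕ (a ⊕ a), a ⊕ (a ⊕ a ⊕ inv(a)) ⊕ a ⊕ a, a ⊕ c) ⊕ g((a ⊕ d) ⊕ a, d ⊕ d ⊕ a, h(d, a)) ⊕ h(a ⊕ inv(inv(d) ⊕ inv(a)) ⊕ d, (a ⊕ c) ⊕ (c ⊕ c)), (f(a ⊕ d) ⊕ h(f(c), h(c, a))) ⊕ f(inv(a)))
  Focus inside:  g(c ⊕ (a ⊕ a), a ⊕ (a ⊕ a ⊕ inv(a)) ⊕ a ⊕ a, a ⊕ c) ⊕ g((a ⊕ d) ⊕ a, d ⊕ d ⊕ a, h(d, a)) ⊕ h(a ⊕ inv(inv(d) ⊕ inv(a)) ⊕ d, (a ⊕ c) ⊕ (c ⊕ c))
  Push inv inside:  distribute inv over ⊕ and collapse double inv
  Collect:  g(a ⊕ a ⊕ c, a ⊕ a ⊕ a ⊕ a, a ⊕ c) ⊕ g(a ⊕ a ⊕ d, a ⊕ d ⊕ d, h(d, a)) ⊕ h(a ⊕ a ⊕ d ⊕ d, a ⊕ c ⊕ c ⊕ c)
  Put back:  g(e, g(a ⊕ a ⊕ c, a ⊕ a ⊕ a ⊕ a, a ⊕ c) ⊕ g(a ⊕ a ⊕ d, a ⊕ d ⊕ d, h(d, a)) ⊕ h(a ⊕ a ⊕ d ⊕ d, a ⊕ c ⊕ c ⊕ c), f(a ⊕ d) ⊕ f(inv(a)) ⊕ h(f(c), h(c, a)))

Answer: no — g(e, g(a ⊕ a ⊕ c, a ⊕ a ⊕ a ⊕ a, h(c, a)) ⊕ g(a ⊕ a ⊕ d, a ⊕ d ⊕ d, h(d, a)) ⊕ h(a ⊕ a ⊕ d ⊕ d, a ⊕ c ⊕ c ⊕ c), f(a ⊕ d) ⊕ f(inv(a)) ⊕ h(f(c), a ⊕ c)) vs g(e, g(a ⊕ a ⊕ c, a ⊕ a ⊕ a ⊕ a, a ⊕ c) ⊕ g(a ⊕ a ⊕ d, a ⊕ d ⊕ d, h(d, a)) ⊕ h(a ⊕ a ⊕ d ⊕ d, a ⊕ c ⊕ c ⊕ c), f(a ⊕ d) ⊕ f(inv(a)) ⊕ h(f(c), h(c, a)))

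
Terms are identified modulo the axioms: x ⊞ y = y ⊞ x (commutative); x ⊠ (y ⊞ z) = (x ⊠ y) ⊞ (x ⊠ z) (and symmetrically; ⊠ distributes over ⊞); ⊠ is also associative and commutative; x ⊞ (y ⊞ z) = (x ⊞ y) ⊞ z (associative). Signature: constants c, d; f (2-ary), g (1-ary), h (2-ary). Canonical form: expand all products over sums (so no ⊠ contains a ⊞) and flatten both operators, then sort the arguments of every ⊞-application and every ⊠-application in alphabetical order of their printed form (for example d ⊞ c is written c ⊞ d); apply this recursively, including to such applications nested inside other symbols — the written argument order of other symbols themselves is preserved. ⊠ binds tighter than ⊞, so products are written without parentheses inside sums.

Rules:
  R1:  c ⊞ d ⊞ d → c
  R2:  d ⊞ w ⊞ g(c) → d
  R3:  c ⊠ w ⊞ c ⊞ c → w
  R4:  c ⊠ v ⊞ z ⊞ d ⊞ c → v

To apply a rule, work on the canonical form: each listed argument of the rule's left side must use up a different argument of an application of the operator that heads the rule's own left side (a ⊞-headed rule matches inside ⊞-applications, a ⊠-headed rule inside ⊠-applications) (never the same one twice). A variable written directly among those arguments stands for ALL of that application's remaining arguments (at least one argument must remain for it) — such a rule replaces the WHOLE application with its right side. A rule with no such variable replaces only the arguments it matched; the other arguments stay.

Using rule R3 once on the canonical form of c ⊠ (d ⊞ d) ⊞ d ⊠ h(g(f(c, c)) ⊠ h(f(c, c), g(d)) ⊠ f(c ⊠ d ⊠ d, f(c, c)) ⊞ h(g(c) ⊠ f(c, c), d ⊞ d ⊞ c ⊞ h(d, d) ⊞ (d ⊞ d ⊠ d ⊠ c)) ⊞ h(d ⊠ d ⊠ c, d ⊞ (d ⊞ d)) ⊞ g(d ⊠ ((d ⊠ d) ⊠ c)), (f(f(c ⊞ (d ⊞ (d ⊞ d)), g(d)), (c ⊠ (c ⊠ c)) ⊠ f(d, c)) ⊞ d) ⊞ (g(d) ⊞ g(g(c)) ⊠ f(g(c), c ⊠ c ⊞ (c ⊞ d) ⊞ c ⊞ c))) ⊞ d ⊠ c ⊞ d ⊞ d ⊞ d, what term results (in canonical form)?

Canonical form:  c ⊠ d ⊞ c ⊠ d ⊞ c ⊠ d ⊞ d ⊞ d ⊞ d ⊞ d ⊠ h(f(c ⊠ d ⊠ d, f(c, c)) ⊠ g(f(c, c)) ⊠ h(f(c, c), g(d)) ⊞ g(c ⊠ d ⊠ d ⊠ d) ⊞ h(c ⊠ d ⊠ d, d ⊞ d ⊞ d) ⊞ h(f(c, c) ⊠ g(c), c ⊞ c ⊠ d ⊠ d ⊞ d ⊞ d ⊞ d ⊞ h(d, d)), d ⊞ f(f(c ⊞ d ⊞ d ⊞ d, g(d)), c ⊠ c ⊠ c ⊠ f(d, c)) ⊞ f(g(c), c ⊞ c ⊞ c ⊞ c ⊠ c ⊞ d) ⊠ g(g(c)) ⊞ g(d))
R3 matches:  uses c, c, c ⊠ c;  w := c
New term:  c ⊠ d ⊞ c ⊠ d ⊞ c ⊠ d ⊞ d ⊞ d ⊞ d ⊞ d ⊠ h(f(c ⊠ d ⊠ d, f(c, c)) ⊠ g(f(c, c)) ⊠ h(f(c, c), g(d)) ⊞ g(c ⊠ d ⊠ d ⊠ d) ⊞ h(c ⊠ d ⊠ d, d ⊞ d ⊞ d) ⊞ h(f(c, c) ⊠ g(c), c ⊞ c ⊠ d ⊠ d ⊞ d ⊞ d ⊞ d ⊞ h(d, d)), d ⊞ f(f(c ⊞ d ⊞ d ⊞ d, g(d)), c ⊠ c ⊠ c ⊠ f(d, c)) ⊞ f(g(c), c ⊞ c ⊞ d) ⊠ g(g(c)) ⊞ g(d))

Answer: c ⊠ d ⊞ c ⊠ d ⊞ c ⊠ d ⊞ d ⊞ d ⊞ d ⊞ d ⊠ h(f(c ⊠ d ⊠ d, f(c, c)) ⊠ g(f(c, c)) ⊠ h(f(c, c), g(d)) ⊞ g(c ⊠ d ⊠ d ⊠ d) ⊞ h(c ⊠ d ⊠ d, d ⊞ d ⊞ d) ⊞ h(f(c, c) ⊠ g(c), c ⊞ c ⊠ d ⊠ d ⊞ d ⊞ d ⊞ d ⊞ h(d, d)), d ⊞ f(f(c ⊞ d ⊞ d ⊞ d, g(d)), c ⊠ c ⊠ c ⊠ f(d, c)) ⊞ f(g(c), c ⊞ c ⊞ d) ⊠ g(g(c)) ⊞ g(d))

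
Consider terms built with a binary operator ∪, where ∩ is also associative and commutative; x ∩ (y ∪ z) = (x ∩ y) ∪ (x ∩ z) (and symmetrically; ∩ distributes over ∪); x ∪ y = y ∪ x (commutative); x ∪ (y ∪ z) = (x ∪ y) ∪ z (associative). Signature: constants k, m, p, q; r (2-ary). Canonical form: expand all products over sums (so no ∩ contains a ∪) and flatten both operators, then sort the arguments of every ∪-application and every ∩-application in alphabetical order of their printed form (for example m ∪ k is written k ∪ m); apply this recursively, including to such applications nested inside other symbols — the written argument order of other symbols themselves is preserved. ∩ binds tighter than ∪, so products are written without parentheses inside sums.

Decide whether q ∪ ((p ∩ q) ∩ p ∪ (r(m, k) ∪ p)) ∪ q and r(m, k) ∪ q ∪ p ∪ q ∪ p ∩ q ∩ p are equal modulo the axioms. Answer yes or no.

Left:  q ∪ ((p ∩ q) ∩ p ∪ (r(m, k) ∪ p)) ∪ q
  Merge nested applications:  q ∪ p ∩ p ∩ q ∪ r(m, k) ∪ p ∪ q
  Sort arguments:  p ∪ p ∩ p ∩ q ∪ q ∪ q ∪ r(m, k)
Right:  r(m, k) ∪ q ∪ p ∪ q ∪ p ∩ q ∩ p
  Un-nest:  r(m, k) ∪ q ∪ p ∪ q ∪ p ∩ p ∩ q
  Sort arguments:  p ∪ p ∩ p ∩ q ∪ q ∪ q ∪ r(m, k)

Answer: yes — both canonical forms are p ∪ p ∩ p ∩ q ∪ q ∪ q ∪ r(m, k)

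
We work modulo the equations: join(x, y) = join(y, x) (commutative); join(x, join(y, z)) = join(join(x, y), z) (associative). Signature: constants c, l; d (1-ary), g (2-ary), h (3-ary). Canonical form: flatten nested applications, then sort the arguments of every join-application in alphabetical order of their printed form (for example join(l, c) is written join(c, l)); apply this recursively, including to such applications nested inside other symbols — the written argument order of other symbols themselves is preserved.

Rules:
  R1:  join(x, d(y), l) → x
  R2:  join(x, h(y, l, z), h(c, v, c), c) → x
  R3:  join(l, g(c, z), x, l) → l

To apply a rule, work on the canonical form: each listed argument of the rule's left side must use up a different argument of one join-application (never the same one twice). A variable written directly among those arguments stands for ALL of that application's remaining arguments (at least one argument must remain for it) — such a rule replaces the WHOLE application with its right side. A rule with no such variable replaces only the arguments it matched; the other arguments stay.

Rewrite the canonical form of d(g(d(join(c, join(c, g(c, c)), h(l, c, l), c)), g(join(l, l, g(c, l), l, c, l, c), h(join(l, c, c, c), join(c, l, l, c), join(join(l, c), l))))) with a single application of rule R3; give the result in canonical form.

Answer: d(g(d(join(c, c, c, g(c, c), h(l, c, l))), g(l, h(join(c, c, c, l), join(c, c, l, l), join(c, l, l)))))

Derivation:
Canonical form:  d(g(d(join(c, c, c, g(c, c), h(l, c, l))), g(join(c, c, g(c, l), l, l, l, l), h(join(c, c, c, l), join(c, c, l, l), join(c, l, l)))))
R3 matches:  uses g(c, l), l, l;  x := join(c, c, l, l), z := l
The extension variable absorbs all remaining arguments, so the whole application is rewritten.
Giving:  d(g(d(join(c, c, c, g(c, c), h(l, c, l))), g(l, h(join(c, c, c, l), join(c, c, l, l), join(c, l, l)))))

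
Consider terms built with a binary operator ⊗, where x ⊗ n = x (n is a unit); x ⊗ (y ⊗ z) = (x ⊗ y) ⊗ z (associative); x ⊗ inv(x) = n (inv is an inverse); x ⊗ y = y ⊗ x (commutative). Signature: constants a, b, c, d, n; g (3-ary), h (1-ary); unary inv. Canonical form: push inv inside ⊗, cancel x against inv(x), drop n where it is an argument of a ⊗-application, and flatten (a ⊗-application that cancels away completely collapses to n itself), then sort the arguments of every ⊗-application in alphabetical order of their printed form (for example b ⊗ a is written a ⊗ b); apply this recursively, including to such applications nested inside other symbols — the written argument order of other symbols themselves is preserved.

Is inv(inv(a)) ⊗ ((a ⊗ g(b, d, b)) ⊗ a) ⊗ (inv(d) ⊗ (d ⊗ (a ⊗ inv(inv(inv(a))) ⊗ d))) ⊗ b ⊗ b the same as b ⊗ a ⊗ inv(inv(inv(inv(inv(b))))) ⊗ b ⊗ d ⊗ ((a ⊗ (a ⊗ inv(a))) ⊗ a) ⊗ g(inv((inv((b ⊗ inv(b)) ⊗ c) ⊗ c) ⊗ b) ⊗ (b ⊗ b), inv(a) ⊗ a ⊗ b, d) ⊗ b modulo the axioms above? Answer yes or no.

Answer: no — a ⊗ a ⊗ a ⊗ b ⊗ b ⊗ d ⊗ g(b, d, b) vs a ⊗ a ⊗ a ⊗ b ⊗ b ⊗ d ⊗ g(b, b, d)

Derivation:
Left:  inv(inv(a)) ⊗ ((a ⊗ g(b, d, b)) ⊗ a) ⊗ (inv(d) ⊗ (d ⊗ (a ⊗ inv(inv(inv(a))) ⊗ d))) ⊗ b ⊗ b
  Push inv inside:  distribute inv over ⊗ and collapse double inv
  Collect:  a ⊗ a ⊗ a ⊗ g(b, d, b) ⊗ d ⊗ b ⊗ b
  Sort arguments:  a ⊗ a ⊗ a ⊗ b ⊗ b ⊗ d ⊗ g(b, d, b)
Right:  b ⊗ a ⊗ inv(inv(inv(inv(inv(b))))) ⊗ b ⊗ d ⊗ ((a ⊗ (a ⊗ inv(a))) ⊗ a) ⊗ g(inv((inv((b ⊗ inv(b)) ⊗ c) ⊗ c) ⊗ b) ⊗ (b ⊗ b), inv(a) ⊗ a ⊗ b, d) ⊗ b
  Push inv inside:  distribute inv over ⊗ and collapse double inv
  Collect:  b ⊗ b ⊗ a ⊗ a ⊗ a ⊗ d ⊗ g(b, b, d)
  Order the arguments:  a ⊗ a ⊗ a ⊗ b ⊗ b ⊗ d ⊗ g(b, b, d)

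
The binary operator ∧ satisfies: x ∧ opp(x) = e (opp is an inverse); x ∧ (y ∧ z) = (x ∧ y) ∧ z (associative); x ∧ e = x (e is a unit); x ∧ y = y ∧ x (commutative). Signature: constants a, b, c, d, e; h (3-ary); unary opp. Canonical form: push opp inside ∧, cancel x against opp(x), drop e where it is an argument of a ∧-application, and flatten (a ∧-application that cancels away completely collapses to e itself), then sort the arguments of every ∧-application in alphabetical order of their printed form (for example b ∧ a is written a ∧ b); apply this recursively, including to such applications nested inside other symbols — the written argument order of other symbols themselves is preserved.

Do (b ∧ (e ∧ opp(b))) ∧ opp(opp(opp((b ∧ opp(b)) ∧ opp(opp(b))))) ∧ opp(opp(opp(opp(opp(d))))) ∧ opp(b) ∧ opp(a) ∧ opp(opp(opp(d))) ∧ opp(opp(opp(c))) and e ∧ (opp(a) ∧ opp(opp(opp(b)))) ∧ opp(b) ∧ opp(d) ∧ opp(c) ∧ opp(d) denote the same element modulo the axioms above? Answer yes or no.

Answer: yes — both canonical forms are opp(a) ∧ opp(b) ∧ opp(b) ∧ opp(c) ∧ opp(d) ∧ opp(d)

Derivation:
Left:  (b ∧ (e ∧ opp(b))) ∧ opp(opp(opp((b ∧ opp(b)) ∧ opp(opp(b))))) ∧ opp(opp(opp(opp(opp(d))))) ∧ opp(b) ∧ opp(a) ∧ opp(opp(opp(d))) ∧ opp(opp(opp(c)))
  Push opp inside:  distribute opp over ∧ and collapse double opp
  Combine occurrences:  opp(b) ∧ opp(b) ∧ opp(d) ∧ opp(d) ∧ opp(a) ∧ opp(c)
  Sort arguments:  opp(a) ∧ opp(b) ∧ opp(b) ∧ opp(c) ∧ opp(d) ∧ opp(d)
Right:  e ∧ (opp(a) ∧ opp(opp(opp(b)))) ∧ opp(b) ∧ opp(d) ∧ opp(c) ∧ opp(d)
  Push opp inside:  distribute opp over ∧ and collapse double opp
  Collect terms:  opp(a) ∧ opp(b) ∧ opp(b) ∧ opp(d) ∧ opp(d) ∧ opp(c)
  Sort:  opp(a) ∧ opp(b) ∧ opp(b) ∧ opp(c) ∧ opp(d) ∧ opp(d)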